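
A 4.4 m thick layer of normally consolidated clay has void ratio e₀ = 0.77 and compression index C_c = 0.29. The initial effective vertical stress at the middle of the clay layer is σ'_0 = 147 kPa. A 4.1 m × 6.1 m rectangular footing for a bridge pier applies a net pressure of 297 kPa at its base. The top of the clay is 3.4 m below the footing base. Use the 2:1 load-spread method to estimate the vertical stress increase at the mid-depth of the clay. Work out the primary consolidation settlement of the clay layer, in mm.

S_c ≈ 115 mm

Mid-depth of clay below the footing base: z = 3.4 + 4.4/2 = 5.6 m.
Stress increase at mid-clay by the 2:1 spreading method:
Δσ = qBL/((B+z)(L+z)) = 297×4.1×6.1/((4.1+5.6)(6.1+5.6)) = 65.45 kPa
Final effective stress: σ'_f = σ'_0 + Δσ = 147 + 65.45 = 212.45 kPa.
Normally consolidated clay, so the full stress increment lies on the virgin compression line:
S_c = C_c·H/(1+e₀)·log₁₀(σ'_f/σ'_0) = 0.29×4.4/(1+0.77)×log₁₀(212.45/147)
    = 0.7209 × 0.15994 = 0.1153 m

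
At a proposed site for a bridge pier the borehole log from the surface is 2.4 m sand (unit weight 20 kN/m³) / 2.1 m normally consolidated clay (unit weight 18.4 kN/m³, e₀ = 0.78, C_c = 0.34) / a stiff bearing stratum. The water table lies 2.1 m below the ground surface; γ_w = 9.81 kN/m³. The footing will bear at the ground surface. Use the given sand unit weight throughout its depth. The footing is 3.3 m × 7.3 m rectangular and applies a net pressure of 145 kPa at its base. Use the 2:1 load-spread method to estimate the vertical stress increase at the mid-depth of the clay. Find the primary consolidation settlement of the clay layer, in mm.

S_c ≈ 111 mm

Mid-depth of clay below the ground surface: z = 2.4 + 2.1/2 = 3.45 m.
Total vertical stress at mid-clay: σ_v = 20×2.4 + 18.4×1.05 = 67.32 kPa.
Pore pressure: u = 9.81×(3.45 − 2.1) = 13.244 kPa.
Initial effective stress: σ'_0 = σ_v − u = 67.32 − 13.244 = 54.076 kPa.
Stress increase at mid-clay by the 2:1 spreading method:
Δσ = qBL/((B+z)(L+z)) = 145×3.3×7.3/((3.3+3.45)(7.3+3.45)) = 48.139 kPa
Final effective stress: σ'_f = σ'_0 + Δσ = 54.076 + 48.139 = 102.22 kPa.
Normally consolidated clay, so the full stress increment lies on the virgin compression line:
S_c = C_c·H/(1+e₀)·log₁₀(σ'_f/σ'_0) = 0.34×2.1/(1+0.78)×log₁₀(102.22/54.076)
    = 0.40112 × 0.27653 = 0.1109 m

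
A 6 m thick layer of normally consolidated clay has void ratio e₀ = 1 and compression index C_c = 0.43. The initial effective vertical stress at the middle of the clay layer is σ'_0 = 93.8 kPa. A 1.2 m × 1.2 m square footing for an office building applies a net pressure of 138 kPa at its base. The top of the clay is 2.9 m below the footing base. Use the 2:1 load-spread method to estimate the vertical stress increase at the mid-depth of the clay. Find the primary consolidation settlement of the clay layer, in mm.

S_c ≈ 23.1 mm

Mid-depth of clay below the footing base: z = 2.9 + 6/2 = 5.9 m.
Stress increase at mid-clay by the 2:1 spreading method:
Δσ = qBL/((B+z)(L+z)) = 138×1.2×1.2/((1.2+5.9)(1.2+5.9)) = 3.9421 kPa
Final effective stress: σ'_f = σ'_0 + Δσ = 93.8 + 3.9421 = 97.742 kPa.
Normally consolidated clay, so the full stress increment lies on the virgin compression line:
S_c = C_c·H/(1+e₀)·log₁₀(σ'_f/σ'_0) = 0.43×6/(1+1)×log₁₀(97.742/93.8)
    = 1.29 × 0.017878 = 0.02306 m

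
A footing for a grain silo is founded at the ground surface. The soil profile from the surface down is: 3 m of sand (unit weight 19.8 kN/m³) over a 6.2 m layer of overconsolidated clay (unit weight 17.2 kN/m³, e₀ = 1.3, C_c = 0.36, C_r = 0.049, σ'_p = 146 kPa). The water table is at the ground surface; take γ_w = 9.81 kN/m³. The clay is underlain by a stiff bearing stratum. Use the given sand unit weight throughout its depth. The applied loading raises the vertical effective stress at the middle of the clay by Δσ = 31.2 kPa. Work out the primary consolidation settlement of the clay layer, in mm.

S_c ≈ 26.6 mm

Mid-depth of clay below the ground surface: z = 3 + 6.2/2 = 6.1 m.
Total vertical stress at mid-clay: σ_v = 19.8×3 + 17.2×3.1 = 112.72 kPa.
Pore pressure: u = 9.81×(6.1 − 0) = 59.841 kPa.
Initial effective stress: σ'_0 = σ_v − u = 112.72 − 59.841 = 52.879 kPa.
Final effective stress: σ'_f = 52.879 + 31.2 = 84.079 kPa.
σ'_f = 84.079 ≤ σ'_p = 146 kPa, so the clay remains overconsolidated and only the recompression index applies:
S_c = C_r·H/(1+e₀)·log₁₀(σ'_f/σ'_0) = 0.049×6.2/2.3×log₁₀(84.079/52.879)
    = 0.13209 × 0.2014 = 0.0266 m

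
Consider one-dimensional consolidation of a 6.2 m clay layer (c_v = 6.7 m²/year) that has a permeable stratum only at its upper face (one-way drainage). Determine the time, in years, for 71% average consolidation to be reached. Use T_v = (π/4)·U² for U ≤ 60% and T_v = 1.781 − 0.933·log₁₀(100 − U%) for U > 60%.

Drainage path length: H_d = H = 6.2 m (single drainage).
U > 60%: T_v = 1.781 − 0.933·log₁₀(100 − 71) = 0.41658.
t = T_v·H_d²/c_v = 0.41658×6.2²/6.7 = 2.39 years.

t ≈ 2.39 years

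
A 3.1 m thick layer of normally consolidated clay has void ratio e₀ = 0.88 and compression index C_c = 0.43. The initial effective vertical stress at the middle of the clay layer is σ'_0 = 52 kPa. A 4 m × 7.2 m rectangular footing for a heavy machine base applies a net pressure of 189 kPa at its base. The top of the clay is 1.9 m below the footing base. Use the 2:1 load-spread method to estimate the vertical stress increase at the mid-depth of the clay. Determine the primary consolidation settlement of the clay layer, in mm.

S_c ≈ 259 mm

Mid-depth of clay below the footing base: z = 1.9 + 3.1/2 = 3.45 m.
Stress increase at mid-clay by the 2:1 spreading method:
Δσ = qBL/((B+z)(L+z)) = 189×4×7.2/((4+3.45)(7.2+3.45)) = 68.604 kPa
Final effective stress: σ'_f = σ'_0 + Δσ = 52 + 68.604 = 120.6 kPa.
Normally consolidated clay, so the full stress increment lies on the virgin compression line:
S_c = C_c·H/(1+e₀)·log₁₀(σ'_f/σ'_0) = 0.43×3.1/(1+0.88)×log₁₀(120.6/52)
    = 0.70904 × 0.36534 = 0.259 m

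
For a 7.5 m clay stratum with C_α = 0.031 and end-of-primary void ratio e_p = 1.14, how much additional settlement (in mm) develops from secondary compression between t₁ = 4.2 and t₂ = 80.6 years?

Secondary compression: S_s = C_α·H/(1+e_p)·log₁₀(t₂/t₁)
S_s = 0.031×7.5/(1+1.14)×log₁₀(80.6/4.2)
    = 0.1086 × 1.283 = 0.1394 m

S_s ≈ 139 mm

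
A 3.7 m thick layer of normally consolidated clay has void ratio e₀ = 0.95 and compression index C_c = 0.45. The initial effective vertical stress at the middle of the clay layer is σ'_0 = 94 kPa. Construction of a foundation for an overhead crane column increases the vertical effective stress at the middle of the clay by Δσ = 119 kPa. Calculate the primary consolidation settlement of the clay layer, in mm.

S_c ≈ 303 mm

Final effective stress: σ'_f = σ'_0 + Δσ = 94 + 119 = 213 kPa.
Normally consolidated clay, so the full stress increment lies on the virgin compression line:
S_c = C_c·H/(1+e₀)·log₁₀(σ'_f/σ'_0) = 0.45×3.7/(1+0.95)×log₁₀(213/94)
    = 0.85385 × 0.35525 = 0.3033 m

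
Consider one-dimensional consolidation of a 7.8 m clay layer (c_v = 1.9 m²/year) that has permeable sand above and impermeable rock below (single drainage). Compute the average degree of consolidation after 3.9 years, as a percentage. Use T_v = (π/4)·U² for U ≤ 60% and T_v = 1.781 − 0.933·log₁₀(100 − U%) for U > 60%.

U ≈ 39.4 %

Drainage path length: H_d = H = 7.8 m (single drainage).
T_v = c_v·t/H_d² = 1.9×3.9/7.8² = 0.12179.
T_v = 0.12179 corresponds to the U ≤ 60% branch:
U = √(4T_v/π) = 0.3938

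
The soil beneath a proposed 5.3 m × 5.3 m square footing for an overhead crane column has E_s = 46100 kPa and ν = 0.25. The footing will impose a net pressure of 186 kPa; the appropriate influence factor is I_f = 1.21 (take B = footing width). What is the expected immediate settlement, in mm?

Immediate (elastic) settlement: S_e = q·B·(1−ν²)/E_s · I_f.
S_e = 186 × 5.3 × (1 − 0.25²) / 46100 × 1.21
    = 186 × 5.3 × 0.9375 / 46100 × 1.21
    = 0.02426 m = 24.26 mm

S_e ≈ 24.3 mm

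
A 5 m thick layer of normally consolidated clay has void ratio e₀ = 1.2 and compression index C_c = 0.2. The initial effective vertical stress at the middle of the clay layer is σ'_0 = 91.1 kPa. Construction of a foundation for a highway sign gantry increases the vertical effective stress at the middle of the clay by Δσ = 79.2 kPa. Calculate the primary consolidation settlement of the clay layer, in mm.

S_c ≈ 124 mm

Final effective stress: σ'_f = σ'_0 + Δσ = 91.1 + 79.2 = 170.3 kPa.
Normally consolidated clay, so the full stress increment lies on the virgin compression line:
S_c = C_c·H/(1+e₀)·log₁₀(σ'_f/σ'_0) = 0.2×5/(1+1.2)×log₁₀(170.3/91.1)
    = 0.45455 × 0.2717 = 0.1235 m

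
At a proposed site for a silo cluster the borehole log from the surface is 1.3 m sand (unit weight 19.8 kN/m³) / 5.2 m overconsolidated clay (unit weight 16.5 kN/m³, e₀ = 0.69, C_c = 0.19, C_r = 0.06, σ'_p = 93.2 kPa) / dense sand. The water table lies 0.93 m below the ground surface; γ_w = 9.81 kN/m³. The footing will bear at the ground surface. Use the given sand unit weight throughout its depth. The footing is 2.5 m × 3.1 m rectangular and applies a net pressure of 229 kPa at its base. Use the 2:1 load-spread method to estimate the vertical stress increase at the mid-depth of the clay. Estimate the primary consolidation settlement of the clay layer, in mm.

Mid-depth of clay below the ground surface: z = 1.3 + 5.2/2 = 3.9 m.
Total vertical stress at mid-clay: σ_v = 19.8×1.3 + 16.5×2.6 = 68.64 kPa.
Pore pressure: u = 9.81×(3.9 − 0.93) = 29.136 kPa.
Initial effective stress: σ'_0 = σ_v − u = 68.64 − 29.136 = 39.504 kPa.
Stress increase at mid-clay by the 2:1 spreading method:
Δσ = qBL/((B+z)(L+z)) = 229×2.5×3.1/((2.5+3.9)(3.1+3.9)) = 39.615 kPa
Final effective stress: σ'_f = 39.504 + 39.615 = 79.119 kPa.
σ'_f = 79.119 ≤ σ'_p = 93.2 kPa, so the clay remains overconsolidated and only the recompression index applies:
S_c = C_r·H/(1+e₀)·log₁₀(σ'_f/σ'_0) = 0.06×5.2/1.69×log₁₀(79.119/39.504)
    = 0.18461 × 0.30164 = 0.05569 m

S_c ≈ 55.7 mm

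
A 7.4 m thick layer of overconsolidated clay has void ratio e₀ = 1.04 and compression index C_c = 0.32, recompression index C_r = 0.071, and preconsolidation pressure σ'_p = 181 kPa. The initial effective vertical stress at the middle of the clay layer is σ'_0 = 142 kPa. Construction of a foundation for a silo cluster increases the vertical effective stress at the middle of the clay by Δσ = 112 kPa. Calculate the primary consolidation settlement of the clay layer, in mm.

S_c ≈ 198 mm

Final effective stress: σ'_f = 142 + 112 = 254 kPa.
σ'_f = 254 > σ'_p = 181 kPa, so the stress path crosses the preconsolidation pressure — recompression up to σ'_p, then virgin compression beyond:
S_c = H/(1+e₀)·[C_r·log₁₀(σ'_p/σ'_0) + C_c·log₁₀(σ'_f/σ'_p)]
    = 7.4/2.04 × [0.071×log₁₀(181/142) + 0.32×log₁₀(254/181)]
    = 3.6275 × [0.0074827 + 0.04709] = 0.198 m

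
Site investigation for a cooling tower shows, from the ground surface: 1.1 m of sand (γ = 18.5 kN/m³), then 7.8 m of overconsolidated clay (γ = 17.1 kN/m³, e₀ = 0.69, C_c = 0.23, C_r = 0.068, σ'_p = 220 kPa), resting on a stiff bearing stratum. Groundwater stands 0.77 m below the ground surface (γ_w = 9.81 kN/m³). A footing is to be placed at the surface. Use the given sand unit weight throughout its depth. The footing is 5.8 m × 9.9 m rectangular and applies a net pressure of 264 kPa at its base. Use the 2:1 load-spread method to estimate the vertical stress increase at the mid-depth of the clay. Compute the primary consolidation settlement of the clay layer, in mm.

Mid-depth of clay below the ground surface: z = 1.1 + 7.8/2 = 5 m.
Total vertical stress at mid-clay: σ_v = 18.5×1.1 + 17.1×3.9 = 87.04 kPa.
Pore pressure: u = 9.81×(5 − 0.77) = 41.496 kPa.
Initial effective stress: σ'_0 = σ_v − u = 87.04 − 41.496 = 45.544 kPa.
Stress increase at mid-clay by the 2:1 spreading method:
Δσ = qBL/((B+z)(L+z)) = 264×5.8×9.9/((5.8+5)(9.9+5)) = 94.201 kPa
Final effective stress: σ'_f = 45.544 + 94.201 = 139.75 kPa.
σ'_f = 139.75 ≤ σ'_p = 220 kPa, so the clay remains overconsolidated and only the recompression index applies:
S_c = C_r·H/(1+e₀)·log₁₀(σ'_f/σ'_0) = 0.068×7.8/1.69×log₁₀(139.75/45.544)
    = 0.31385 × 0.48692 = 0.1528 m

S_c ≈ 153 mm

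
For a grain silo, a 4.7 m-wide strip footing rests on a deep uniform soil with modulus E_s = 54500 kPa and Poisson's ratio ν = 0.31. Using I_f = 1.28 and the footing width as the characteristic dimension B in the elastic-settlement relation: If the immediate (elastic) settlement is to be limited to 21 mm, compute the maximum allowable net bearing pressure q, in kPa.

q ≈ 210 kPa

S_e = q·B·(1−ν²)/E_s · I_f  ⇒  q = S_e·E_s / (B·(1−ν²)·I_f).
q = 0.021 × 54500 / (4.7 × 0.9039 × 1.28) = 210.5 kPa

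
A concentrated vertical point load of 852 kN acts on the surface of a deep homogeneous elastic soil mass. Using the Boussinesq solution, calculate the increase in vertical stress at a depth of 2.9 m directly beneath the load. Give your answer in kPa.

Boussinesq vertical stress below a point load on an elastic half-space:
Δσ_z = 3P/(2πz²) · [1 + (r/z)²]^(−5/2)
r/z = 0/2.9 = 0; [1+(r/z)²]^(−5/2) = 1.
Δσ_z = 3×852/(2π×2.9²) × 1 = 48.371 × 1 = 48.37 kPa

Δσ_z ≈ 48.4 kPa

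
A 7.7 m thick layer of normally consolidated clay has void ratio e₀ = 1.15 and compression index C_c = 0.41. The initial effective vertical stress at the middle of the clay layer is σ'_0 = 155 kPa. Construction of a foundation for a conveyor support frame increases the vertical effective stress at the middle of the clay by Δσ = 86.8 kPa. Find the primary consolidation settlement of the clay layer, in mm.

S_c ≈ 284 mm

Final effective stress: σ'_f = σ'_0 + Δσ = 155 + 86.8 = 241.8 kPa.
Normally consolidated clay, so the full stress increment lies on the virgin compression line:
S_c = C_c·H/(1+e₀)·log₁₀(σ'_f/σ'_0) = 0.41×7.7/(1+1.15)×log₁₀(241.8/155)
    = 1.4684 × 0.19312 = 0.2836 m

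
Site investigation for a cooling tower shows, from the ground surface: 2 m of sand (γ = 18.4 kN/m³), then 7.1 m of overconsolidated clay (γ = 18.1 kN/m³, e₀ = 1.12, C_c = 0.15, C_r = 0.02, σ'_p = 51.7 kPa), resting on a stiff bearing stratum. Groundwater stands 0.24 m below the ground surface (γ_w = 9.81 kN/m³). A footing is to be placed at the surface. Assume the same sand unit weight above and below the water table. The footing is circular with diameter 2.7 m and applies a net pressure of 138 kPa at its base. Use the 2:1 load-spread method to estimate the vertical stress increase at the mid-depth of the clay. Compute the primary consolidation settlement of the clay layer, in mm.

S_c ≈ 47.3 mm

Mid-depth of clay below the ground surface: z = 2 + 7.1/2 = 5.55 m.
Total vertical stress at mid-clay: σ_v = 18.4×2 + 18.1×3.55 = 101.05 kPa.
Pore pressure: u = 9.81×(5.55 − 0.24) = 52.091 kPa.
Initial effective stress: σ'_0 = σ_v − u = 101.05 − 52.091 = 48.959 kPa.
Stress increase at mid-clay by the 2:1 spreading method:
Δσ ≈ qD²/(D+z)² = 138×2.7²/(2.7+5.55)² = 14.781 kPa
Final effective stress: σ'_f = 48.959 + 14.781 = 63.74 kPa.
σ'_f = 63.74 > σ'_p = 51.7 kPa, so the stress path crosses the preconsolidation pressure — recompression up to σ'_p, then virgin compression beyond:
S_c = H/(1+e₀)·[C_r·log₁₀(σ'_p/σ'_0) + C_c·log₁₀(σ'_f/σ'_p)]
    = 7.1/2.12 × [0.02×log₁₀(51.7/48.959) + 0.15×log₁₀(63.74/51.7)]
    = 3.3491 × [0.00047316 + 0.013638] = 0.04726 m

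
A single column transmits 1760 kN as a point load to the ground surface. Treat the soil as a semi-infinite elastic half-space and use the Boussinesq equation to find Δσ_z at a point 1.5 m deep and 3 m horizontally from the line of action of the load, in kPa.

Boussinesq vertical stress below a point load on an elastic half-space:
Δσ_z = 3P/(2πz²) · [1 + (r/z)²]^(−5/2)
r/z = 3/1.5 = 2; [1+(r/z)²]^(−5/2) = 0.017889.
Δσ_z = 3×1760/(2π×1.5²) × 0.017889 = 373.48 × 0.017889 = 6.681 kPa

Δσ_z ≈ 6.68 kPa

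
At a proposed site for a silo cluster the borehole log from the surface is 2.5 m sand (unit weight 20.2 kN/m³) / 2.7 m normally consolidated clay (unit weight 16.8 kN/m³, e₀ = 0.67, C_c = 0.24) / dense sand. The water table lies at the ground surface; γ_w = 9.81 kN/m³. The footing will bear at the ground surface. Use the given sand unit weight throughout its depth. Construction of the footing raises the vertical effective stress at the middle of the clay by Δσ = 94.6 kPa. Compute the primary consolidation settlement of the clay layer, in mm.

Mid-depth of clay below the ground surface: z = 2.5 + 2.7/2 = 3.85 m.
Total vertical stress at mid-clay: σ_v = 20.2×2.5 + 16.8×1.35 = 73.18 kPa.
Pore pressure: u = 9.81×(3.85 − 0) = 37.769 kPa.
Initial effective stress: σ'_0 = σ_v − u = 73.18 − 37.769 = 35.411 kPa.
Final effective stress: σ'_f = σ'_0 + Δσ = 35.411 + 94.6 = 130.01 kPa.
Normally consolidated clay, so the full stress increment lies on the virgin compression line:
S_c = C_c·H/(1+e₀)·log₁₀(σ'_f/σ'_0) = 0.24×2.7/(1+0.67)×log₁₀(130.01/35.411)
    = 0.38802 × 0.56484 = 0.2192 m

S_c ≈ 219 mm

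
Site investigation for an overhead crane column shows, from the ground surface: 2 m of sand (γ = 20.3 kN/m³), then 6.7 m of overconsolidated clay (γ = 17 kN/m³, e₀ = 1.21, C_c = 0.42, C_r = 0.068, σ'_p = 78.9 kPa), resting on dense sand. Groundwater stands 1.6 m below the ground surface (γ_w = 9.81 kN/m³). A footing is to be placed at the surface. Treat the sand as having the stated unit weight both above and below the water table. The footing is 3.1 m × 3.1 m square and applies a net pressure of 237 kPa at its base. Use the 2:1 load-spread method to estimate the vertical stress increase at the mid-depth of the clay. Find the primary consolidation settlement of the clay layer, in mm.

Mid-depth of clay below the ground surface: z = 2 + 6.7/2 = 5.35 m.
Total vertical stress at mid-clay: σ_v = 20.3×2 + 17×3.35 = 97.55 kPa.
Pore pressure: u = 9.81×(5.35 − 1.6) = 36.788 kPa.
Initial effective stress: σ'_0 = σ_v − u = 97.55 − 36.788 = 60.762 kPa.
Stress increase at mid-clay by the 2:1 spreading method:
Δσ = qBL/((B+z)(L+z)) = 237×3.1×3.1/((3.1+5.35)(3.1+5.35)) = 31.898 kPa
Final effective stress: σ'_f = 60.762 + 31.898 = 92.66 kPa.
σ'_f = 92.66 > σ'_p = 78.9 kPa, so the stress path crosses the preconsolidation pressure — recompression up to σ'_p, then virgin compression beyond:
S_c = H/(1+e₀)·[C_r·log₁₀(σ'_p/σ'_0) + C_c·log₁₀(σ'_f/σ'_p)]
    = 6.7/2.21 × [0.068×log₁₀(78.9/60.762) + 0.42×log₁₀(92.66/78.9)]
    = 3.0317 × [0.0077143 + 0.029322] = 0.1123 m

S_c ≈ 112 mm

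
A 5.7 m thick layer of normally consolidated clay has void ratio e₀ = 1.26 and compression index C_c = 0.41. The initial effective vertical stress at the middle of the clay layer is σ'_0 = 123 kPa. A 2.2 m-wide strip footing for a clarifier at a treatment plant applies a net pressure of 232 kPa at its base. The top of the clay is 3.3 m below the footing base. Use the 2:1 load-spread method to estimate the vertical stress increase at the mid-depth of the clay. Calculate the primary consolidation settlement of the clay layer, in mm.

S_c ≈ 181 mm

Mid-depth of clay below the footing base: z = 3.3 + 5.7/2 = 6.15 m.
Stress increase at mid-clay by the 2:1 spreading method:
Δσ = qB/(B+z) = 232×2.2/(2.2+6.15) = 61.126 kPa
Final effective stress: σ'_f = σ'_0 + Δσ = 123 + 61.126 = 184.13 kPa.
Normally consolidated clay, so the full stress increment lies on the virgin compression line:
S_c = C_c·H/(1+e₀)·log₁₀(σ'_f/σ'_0) = 0.41×5.7/(1+1.26)×log₁₀(184.13/123)
    = 1.0341 × 0.17522 = 0.1812 m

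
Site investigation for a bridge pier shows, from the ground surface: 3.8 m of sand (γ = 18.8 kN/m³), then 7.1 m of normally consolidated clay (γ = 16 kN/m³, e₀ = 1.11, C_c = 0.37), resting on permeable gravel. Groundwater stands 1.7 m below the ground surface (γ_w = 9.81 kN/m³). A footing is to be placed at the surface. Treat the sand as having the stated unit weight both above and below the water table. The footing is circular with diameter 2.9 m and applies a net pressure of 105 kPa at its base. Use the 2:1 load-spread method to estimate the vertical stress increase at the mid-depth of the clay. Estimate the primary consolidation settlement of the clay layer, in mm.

Mid-depth of clay below the ground surface: z = 3.8 + 7.1/2 = 7.35 m.
Total vertical stress at mid-clay: σ_v = 18.8×3.8 + 16×3.55 = 128.24 kPa.
Pore pressure: u = 9.81×(7.35 − 1.7) = 55.427 kPa.
Initial effective stress: σ'_0 = σ_v − u = 128.24 − 55.427 = 72.813 kPa.
Stress increase at mid-clay by the 2:1 spreading method:
Δσ ≈ qD²/(D+z)² = 105×2.9²/(2.9+7.35)² = 8.405 kPa
Final effective stress: σ'_f = σ'_0 + Δσ = 72.813 + 8.405 = 81.218 kPa.
Normally consolidated clay, so the full stress increment lies on the virgin compression line:
S_c = C_c·H/(1+e₀)·log₁₀(σ'_f/σ'_0) = 0.37×7.1/(1+1.11)×log₁₀(81.218/72.813)
    = 1.245 × 0.047443 = 0.05907 m

S_c ≈ 59.1 mm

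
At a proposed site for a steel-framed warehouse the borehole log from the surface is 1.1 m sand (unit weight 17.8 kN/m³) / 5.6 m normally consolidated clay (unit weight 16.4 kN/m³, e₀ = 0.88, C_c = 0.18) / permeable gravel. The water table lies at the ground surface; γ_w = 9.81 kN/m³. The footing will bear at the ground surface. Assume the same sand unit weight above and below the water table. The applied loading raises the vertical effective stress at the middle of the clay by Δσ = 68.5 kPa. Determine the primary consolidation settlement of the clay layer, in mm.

S_c ≈ 293 mm

Mid-depth of clay below the ground surface: z = 1.1 + 5.6/2 = 3.9 m.
Total vertical stress at mid-clay: σ_v = 17.8×1.1 + 16.4×2.8 = 65.5 kPa.
Pore pressure: u = 9.81×(3.9 − 0) = 38.259 kPa.
Initial effective stress: σ'_0 = σ_v − u = 65.5 − 38.259 = 27.241 kPa.
Final effective stress: σ'_f = σ'_0 + Δσ = 27.241 + 68.5 = 95.741 kPa.
Normally consolidated clay, so the full stress increment lies on the virgin compression line:
S_c = C_c·H/(1+e₀)·log₁₀(σ'_f/σ'_0) = 0.18×5.6/(1+0.88)×log₁₀(95.741/27.241)
    = 0.53617 × 0.54587 = 0.2927 m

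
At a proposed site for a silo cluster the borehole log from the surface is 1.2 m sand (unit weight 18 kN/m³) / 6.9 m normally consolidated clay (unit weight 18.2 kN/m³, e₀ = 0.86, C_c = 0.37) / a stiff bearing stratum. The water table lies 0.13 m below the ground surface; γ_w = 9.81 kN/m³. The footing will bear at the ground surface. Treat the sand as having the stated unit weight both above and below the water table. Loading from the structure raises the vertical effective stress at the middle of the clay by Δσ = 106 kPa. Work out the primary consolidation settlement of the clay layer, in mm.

S_c ≈ 771 mm

Mid-depth of clay below the ground surface: z = 1.2 + 6.9/2 = 4.65 m.
Total vertical stress at mid-clay: σ_v = 18×1.2 + 18.2×3.45 = 84.39 kPa.
Pore pressure: u = 9.81×(4.65 − 0.13) = 44.341 kPa.
Initial effective stress: σ'_0 = σ_v − u = 84.39 − 44.341 = 40.049 kPa.
Final effective stress: σ'_f = σ'_0 + Δσ = 40.049 + 106 = 146.05 kPa.
Normally consolidated clay, so the full stress increment lies on the virgin compression line:
S_c = C_c·H/(1+e₀)·log₁₀(σ'_f/σ'_0) = 0.37×6.9/(1+0.86)×log₁₀(146.05/40.049)
    = 1.3726 × 0.56191 = 0.7713 m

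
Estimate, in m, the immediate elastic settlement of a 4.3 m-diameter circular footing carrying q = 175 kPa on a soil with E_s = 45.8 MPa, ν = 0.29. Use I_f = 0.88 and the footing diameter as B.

Immediate (elastic) settlement: S_e = q·B·(1−ν²)/E_s · I_f.
E_s = 45.8 MPa = 45800 kPa.
S_e = 175 × 4.3 × (1 − 0.29²) / 45800 × 0.88
    = 175 × 4.3 × 0.9159 / 45800 × 0.88
    = 0.01324 m

S_e ≈ 0.0132 m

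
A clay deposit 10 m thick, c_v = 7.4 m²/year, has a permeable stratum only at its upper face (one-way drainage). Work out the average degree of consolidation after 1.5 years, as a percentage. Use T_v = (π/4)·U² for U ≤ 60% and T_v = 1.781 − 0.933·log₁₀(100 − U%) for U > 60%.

Drainage path length: H_d = H = 10 m (single drainage).
T_v = c_v·t/H_d² = 7.4×1.5/10² = 0.111.
T_v = 0.111 corresponds to the U ≤ 60% branch:
U = √(4T_v/π) = 0.3759

U ≈ 37.6 %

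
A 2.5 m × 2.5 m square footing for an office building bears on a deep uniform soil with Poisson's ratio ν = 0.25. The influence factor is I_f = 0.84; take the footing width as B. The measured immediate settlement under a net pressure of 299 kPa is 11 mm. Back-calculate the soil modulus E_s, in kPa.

E_s ≈ 53500 kPa

S_e = q·B·(1−ν²)/E_s · I_f  ⇒  E_s = q·B·(1−ν²)·I_f / S_e.
E_s = 299 × 2.5 × 0.9375 × 0.84 / 0.011 = 53510 kPa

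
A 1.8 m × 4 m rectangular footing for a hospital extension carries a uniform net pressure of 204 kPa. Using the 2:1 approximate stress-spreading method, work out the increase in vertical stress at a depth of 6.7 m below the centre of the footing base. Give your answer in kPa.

By the 2:1 method the load spreads at 1 horizontal : 2 vertical, so at depth z the loaded area has grown by z in each plan dimension:
Δσ = qBL/((B+z)(L+z)) = 204×1.8×4/((1.8+6.7)(4+6.7)) = 16.15 kPa

Δσ_z ≈ 16.1 kPa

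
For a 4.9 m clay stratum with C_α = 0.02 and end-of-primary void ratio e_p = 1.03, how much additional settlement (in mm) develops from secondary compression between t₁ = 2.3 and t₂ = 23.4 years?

Secondary compression: S_s = C_α·H/(1+e_p)·log₁₀(t₂/t₁)
S_s = 0.02×4.9/(1+1.03)×log₁₀(23.4/2.3)
    = 0.04828 × 1.007 = 0.04864 m

S_s ≈ 48.6 mm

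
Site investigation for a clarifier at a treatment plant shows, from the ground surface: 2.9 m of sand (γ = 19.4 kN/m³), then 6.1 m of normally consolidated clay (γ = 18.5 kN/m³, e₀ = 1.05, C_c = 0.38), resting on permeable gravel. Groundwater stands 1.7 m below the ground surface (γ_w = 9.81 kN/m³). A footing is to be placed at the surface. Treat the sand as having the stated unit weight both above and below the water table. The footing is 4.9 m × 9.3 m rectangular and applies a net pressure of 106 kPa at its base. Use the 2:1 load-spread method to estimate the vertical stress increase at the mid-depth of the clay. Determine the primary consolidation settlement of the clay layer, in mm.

Mid-depth of clay below the ground surface: z = 2.9 + 6.1/2 = 5.95 m.
Total vertical stress at mid-clay: σ_v = 19.4×2.9 + 18.5×3.05 = 112.68 kPa.
Pore pressure: u = 9.81×(5.95 − 1.7) = 41.693 kPa.
Initial effective stress: σ'_0 = σ_v − u = 112.68 − 41.693 = 70.987 kPa.
Stress increase at mid-clay by the 2:1 spreading method:
Δσ = qBL/((B+z)(L+z)) = 106×4.9×9.3/((4.9+5.95)(9.3+5.95)) = 29.193 kPa
Final effective stress: σ'_f = σ'_0 + Δσ = 70.987 + 29.193 = 100.18 kPa.
Normally consolidated clay, so the full stress increment lies on the virgin compression line:
S_c = C_c·H/(1+e₀)·log₁₀(σ'_f/σ'_0) = 0.38×6.1/(1+1.05)×log₁₀(100.18/70.987)
    = 1.1307 × 0.1496 = 0.1692 m

S_c ≈ 169 mm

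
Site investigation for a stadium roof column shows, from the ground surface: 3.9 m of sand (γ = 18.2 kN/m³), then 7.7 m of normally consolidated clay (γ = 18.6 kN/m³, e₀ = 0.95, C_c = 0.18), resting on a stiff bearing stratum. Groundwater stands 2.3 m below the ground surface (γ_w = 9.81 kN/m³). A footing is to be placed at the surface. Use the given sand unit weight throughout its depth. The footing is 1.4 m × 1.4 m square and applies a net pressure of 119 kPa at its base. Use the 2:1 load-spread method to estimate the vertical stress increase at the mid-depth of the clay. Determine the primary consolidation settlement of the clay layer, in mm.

S_c ≈ 9.5 mm

Mid-depth of clay below the ground surface: z = 3.9 + 7.7/2 = 7.75 m.
Total vertical stress at mid-clay: σ_v = 18.2×3.9 + 18.6×3.85 = 142.59 kPa.
Pore pressure: u = 9.81×(7.75 − 2.3) = 53.465 kPa.
Initial effective stress: σ'_0 = σ_v − u = 142.59 − 53.465 = 89.125 kPa.
Stress increase at mid-clay by the 2:1 spreading method:
Δσ = qBL/((B+z)(L+z)) = 119×1.4×1.4/((1.4+7.75)(1.4+7.75)) = 2.7859 kPa
Final effective stress: σ'_f = σ'_0 + Δσ = 89.125 + 2.7859 = 91.911 kPa.
Normally consolidated clay, so the full stress increment lies on the virgin compression line:
S_c = C_c·H/(1+e₀)·log₁₀(σ'_f/σ'_0) = 0.18×7.7/(1+0.95)×log₁₀(91.911/89.125)
    = 0.71077 × 0.013368 = 0.009502 m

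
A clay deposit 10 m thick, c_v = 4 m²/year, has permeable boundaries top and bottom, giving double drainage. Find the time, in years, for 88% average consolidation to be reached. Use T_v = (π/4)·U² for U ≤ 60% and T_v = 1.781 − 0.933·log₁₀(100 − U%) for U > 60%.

t ≈ 4.84 years

Drainage path length: H_d = H/2 = 5 m (double drainage).
U > 60%: T_v = 1.781 − 0.933·log₁₀(100 − 88) = 0.77412.
t = T_v·H_d²/c_v = 0.77412×5²/4 = 4.838 years.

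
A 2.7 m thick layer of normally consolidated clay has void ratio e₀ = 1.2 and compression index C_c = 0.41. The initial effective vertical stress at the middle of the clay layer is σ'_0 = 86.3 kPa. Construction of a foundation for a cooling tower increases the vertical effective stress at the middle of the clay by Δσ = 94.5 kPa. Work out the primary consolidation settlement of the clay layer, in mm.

S_c ≈ 162 mm

Final effective stress: σ'_f = σ'_0 + Δσ = 86.3 + 94.5 = 180.8 kPa.
Normally consolidated clay, so the full stress increment lies on the virgin compression line:
S_c = C_c·H/(1+e₀)·log₁₀(σ'_f/σ'_0) = 0.41×2.7/(1+1.2)×log₁₀(180.8/86.3)
    = 0.50318 × 0.32119 = 0.1616 m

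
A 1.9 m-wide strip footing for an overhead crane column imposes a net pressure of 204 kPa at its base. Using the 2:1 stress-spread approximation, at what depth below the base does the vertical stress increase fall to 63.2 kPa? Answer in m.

z ≈ 4.23 m

2:1 spreading — at depth z the loaded area has grown by z in each plan dimension:
qB/(B+z) = Δσ_z ⇒ z = qB/Δσ_z − B = 204×1.9/63.2 − 1.9 = 4.233 m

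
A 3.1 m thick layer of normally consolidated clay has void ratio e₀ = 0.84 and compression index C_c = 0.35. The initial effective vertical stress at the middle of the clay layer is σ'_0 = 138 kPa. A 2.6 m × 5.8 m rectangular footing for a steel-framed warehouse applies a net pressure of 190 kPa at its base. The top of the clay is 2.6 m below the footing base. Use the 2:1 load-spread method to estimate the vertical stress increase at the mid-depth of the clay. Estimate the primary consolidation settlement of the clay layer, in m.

Mid-depth of clay below the footing base: z = 2.6 + 3.1/2 = 4.15 m.
Stress increase at mid-clay by the 2:1 spreading method:
Δσ = qBL/((B+z)(L+z)) = 190×2.6×5.8/((2.6+4.15)(5.8+4.15)) = 42.661 kPa
Final effective stress: σ'_f = σ'_0 + Δσ = 138 + 42.661 = 180.66 kPa.
Normally consolidated clay, so the full stress increment lies on the virgin compression line:
S_c = C_c·H/(1+e₀)·log₁₀(σ'_f/σ'_0) = 0.35×3.1/(1+0.84)×log₁₀(180.66/138)
    = 0.58967 × 0.11698 = 0.06898 m

S_c ≈ 0.069 m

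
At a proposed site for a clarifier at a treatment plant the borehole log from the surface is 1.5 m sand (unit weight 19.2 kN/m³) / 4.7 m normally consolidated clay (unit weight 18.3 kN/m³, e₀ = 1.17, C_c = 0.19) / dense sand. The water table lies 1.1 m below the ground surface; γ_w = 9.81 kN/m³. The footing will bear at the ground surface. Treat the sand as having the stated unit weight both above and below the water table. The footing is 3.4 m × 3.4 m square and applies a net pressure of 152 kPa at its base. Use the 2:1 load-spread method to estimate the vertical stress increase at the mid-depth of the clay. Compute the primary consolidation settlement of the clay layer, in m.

Mid-depth of clay below the ground surface: z = 1.5 + 4.7/2 = 3.85 m.
Total vertical stress at mid-clay: σ_v = 19.2×1.5 + 18.3×2.35 = 71.805 kPa.
Pore pressure: u = 9.81×(3.85 − 1.1) = 26.978 kPa.
Initial effective stress: σ'_0 = σ_v − u = 71.805 − 26.978 = 44.827 kPa.
Stress increase at mid-clay by the 2:1 spreading method:
Δσ = qBL/((B+z)(L+z)) = 152×3.4×3.4/((3.4+3.85)(3.4+3.85)) = 33.429 kPa
Final effective stress: σ'_f = σ'_0 + Δσ = 44.827 + 33.429 = 78.256 kPa.
Normally consolidated clay, so the full stress increment lies on the virgin compression line:
S_c = C_c·H/(1+e₀)·log₁₀(σ'_f/σ'_0) = 0.19×4.7/(1+1.17)×log₁₀(78.256/44.827)
    = 0.41152 × 0.24198 = 0.09958 m

S_c ≈ 0.0996 m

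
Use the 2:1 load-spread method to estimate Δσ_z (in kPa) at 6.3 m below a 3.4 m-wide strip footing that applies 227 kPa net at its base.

By the 2:1 method the load spreads at 1 horizontal : 2 vertical, so at depth z the loaded area has grown by z in each plan dimension:
Δσ = qB/(B+z) = 227×3.4/(3.4+6.3) = 79.567 kPa

Δσ_z ≈ 79.6 kPa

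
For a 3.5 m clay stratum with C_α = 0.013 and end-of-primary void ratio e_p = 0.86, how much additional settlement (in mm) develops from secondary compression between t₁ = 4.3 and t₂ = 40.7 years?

S_s ≈ 23.9 mm

Secondary compression: S_s = C_α·H/(1+e_p)·log₁₀(t₂/t₁)
S_s = 0.013×3.5/(1+0.86)×log₁₀(40.7/4.3)
    = 0.02446 × 0.9761 = 0.02388 m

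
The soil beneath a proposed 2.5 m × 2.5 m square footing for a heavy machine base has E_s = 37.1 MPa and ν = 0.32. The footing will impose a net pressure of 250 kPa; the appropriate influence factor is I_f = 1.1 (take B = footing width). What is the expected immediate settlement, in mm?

S_e ≈ 16.6 mm

Immediate (elastic) settlement: S_e = q·B·(1−ν²)/E_s · I_f.
E_s = 37.1 MPa = 37100 kPa.
S_e = 250 × 2.5 × (1 − 0.32²) / 37100 × 1.1
    = 250 × 2.5 × 0.8976 / 37100 × 1.1
    = 0.01663 m = 16.63 mm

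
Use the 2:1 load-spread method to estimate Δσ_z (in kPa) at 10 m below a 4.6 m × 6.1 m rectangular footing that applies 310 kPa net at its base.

By the 2:1 method the load spreads at 1 horizontal : 2 vertical, so at depth z the loaded area has grown by z in each plan dimension:
Δσ = qBL/((B+z)(L+z)) = 310×4.6×6.1/((4.6+10)(6.1+10)) = 37.006 kPa

Δσ_z ≈ 37 kPa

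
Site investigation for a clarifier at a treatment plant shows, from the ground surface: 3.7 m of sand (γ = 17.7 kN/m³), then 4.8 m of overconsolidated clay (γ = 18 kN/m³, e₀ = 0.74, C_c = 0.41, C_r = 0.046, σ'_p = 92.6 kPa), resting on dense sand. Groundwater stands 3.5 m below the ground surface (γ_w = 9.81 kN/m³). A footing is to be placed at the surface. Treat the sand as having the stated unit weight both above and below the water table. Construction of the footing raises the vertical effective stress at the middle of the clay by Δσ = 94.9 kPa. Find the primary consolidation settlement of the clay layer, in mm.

Mid-depth of clay below the ground surface: z = 3.7 + 4.8/2 = 6.1 m.
Total vertical stress at mid-clay: σ_v = 17.7×3.7 + 18×2.4 = 108.69 kPa.
Pore pressure: u = 9.81×(6.1 − 3.5) = 25.506 kPa.
Initial effective stress: σ'_0 = σ_v − u = 108.69 − 25.506 = 83.184 kPa.
Final effective stress: σ'_f = 83.184 + 94.9 = 178.08 kPa.
σ'_f = 178.08 > σ'_p = 92.6 kPa, so the stress path crosses the preconsolidation pressure — recompression up to σ'_p, then virgin compression beyond:
S_c = H/(1+e₀)·[C_r·log₁₀(σ'_p/σ'_0) + C_c·log₁₀(σ'_f/σ'_p)]
    = 4.8/1.74 × [0.046×log₁₀(92.6/83.184) + 0.41×log₁₀(178.08/92.6)]
    = 2.7586 × [0.0021423 + 0.11644] = 0.3271 m

S_c ≈ 327 mm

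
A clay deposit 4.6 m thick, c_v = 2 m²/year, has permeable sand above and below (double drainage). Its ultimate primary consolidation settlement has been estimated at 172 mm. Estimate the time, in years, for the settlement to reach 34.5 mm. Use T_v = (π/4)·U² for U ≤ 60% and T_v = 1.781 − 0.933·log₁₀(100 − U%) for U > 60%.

t ≈ 0.0836 years

Drainage path length: H_d = H/2 = 2.3 m (double drainage).
U = S(t)/S_ult = 34.5/172 = 0.2006.
U ≤ 60%: T_v = (π/4)·U² = (π/4)×0.20058² = 0.031599.
t = T_v·H_d²/c_v = 0.031599×2.3²/2 = 0.08358 years.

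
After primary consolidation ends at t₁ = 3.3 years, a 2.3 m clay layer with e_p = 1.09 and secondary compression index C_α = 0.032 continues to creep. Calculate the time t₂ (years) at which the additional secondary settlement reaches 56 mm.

S_s = C_α·H/(1+e_p)·log₁₀(t₂/t₁) ⇒ log₁₀(t₂/t₁) = S_s·(1+e_p)/(C_α·H).
log₁₀(t₂/t₁) = 0.056 × (1+1.09) / (0.032×2.3) = 1.59
t₂ = t₁ × 10^1.59 = 3.3 × 38.92 = 128.4 years

t₂ ≈ 128 years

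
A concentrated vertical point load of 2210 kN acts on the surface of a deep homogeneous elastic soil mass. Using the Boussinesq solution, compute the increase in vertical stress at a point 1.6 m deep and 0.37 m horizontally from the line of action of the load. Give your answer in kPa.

Boussinesq vertical stress below a point load on an elastic half-space:
Δσ_z = 3P/(2πz²) · [1 + (r/z)²]^(−5/2)
r/z = 0.37/1.6 = 0.23125; [1+(r/z)²]^(−5/2) = 0.87789.
Δσ_z = 3×2210/(2π×1.6²) × 0.87789 = 412.19 × 0.87789 = 361.9 kPa

Δσ_z ≈ 362 kPa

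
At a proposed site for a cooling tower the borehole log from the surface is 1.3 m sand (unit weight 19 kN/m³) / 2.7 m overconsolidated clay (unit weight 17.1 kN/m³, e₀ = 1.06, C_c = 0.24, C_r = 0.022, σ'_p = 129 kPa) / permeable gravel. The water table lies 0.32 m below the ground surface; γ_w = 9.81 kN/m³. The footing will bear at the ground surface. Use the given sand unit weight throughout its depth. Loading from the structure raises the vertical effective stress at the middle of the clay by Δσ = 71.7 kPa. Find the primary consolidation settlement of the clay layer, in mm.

S_c ≈ 17 mm

Mid-depth of clay below the ground surface: z = 1.3 + 2.7/2 = 2.65 m.
Total vertical stress at mid-clay: σ_v = 19×1.3 + 17.1×1.35 = 47.785 kPa.
Pore pressure: u = 9.81×(2.65 − 0.32) = 22.857 kPa.
Initial effective stress: σ'_0 = σ_v − u = 47.785 − 22.857 = 24.928 kPa.
Final effective stress: σ'_f = 24.928 + 71.7 = 96.628 kPa.
σ'_f = 96.628 ≤ σ'_p = 129 kPa, so the clay remains overconsolidated and only the recompression index applies:
S_c = C_r·H/(1+e₀)·log₁₀(σ'_f/σ'_0) = 0.022×2.7/2.06×log₁₀(96.628/24.928)
    = 0.028835 × 0.58842 = 0.01697 m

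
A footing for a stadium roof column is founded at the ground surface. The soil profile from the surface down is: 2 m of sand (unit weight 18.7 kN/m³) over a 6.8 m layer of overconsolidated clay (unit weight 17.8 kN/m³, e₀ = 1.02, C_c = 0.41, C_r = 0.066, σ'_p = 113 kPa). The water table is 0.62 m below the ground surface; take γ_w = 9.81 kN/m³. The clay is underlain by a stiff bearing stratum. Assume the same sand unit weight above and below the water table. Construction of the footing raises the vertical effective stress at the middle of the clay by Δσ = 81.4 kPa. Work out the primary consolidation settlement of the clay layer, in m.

S_c ≈ 0.172 m

Mid-depth of clay below the ground surface: z = 2 + 6.8/2 = 5.4 m.
Total vertical stress at mid-clay: σ_v = 18.7×2 + 17.8×3.4 = 97.92 kPa.
Pore pressure: u = 9.81×(5.4 − 0.62) = 46.892 kPa.
Initial effective stress: σ'_0 = σ_v − u = 97.92 − 46.892 = 51.028 kPa.
Final effective stress: σ'_f = 51.028 + 81.4 = 132.43 kPa.
σ'_f = 132.43 > σ'_p = 113 kPa, so the stress path crosses the preconsolidation pressure — recompression up to σ'_p, then virgin compression beyond:
S_c = H/(1+e₀)·[C_r·log₁₀(σ'_p/σ'_0) + C_c·log₁₀(σ'_f/σ'_p)]
    = 6.8/2.02 × [0.066×log₁₀(113/51.028) + 0.41×log₁₀(132.43/113)]
    = 3.3663 × [0.022788 + 0.028252] = 0.1718 m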